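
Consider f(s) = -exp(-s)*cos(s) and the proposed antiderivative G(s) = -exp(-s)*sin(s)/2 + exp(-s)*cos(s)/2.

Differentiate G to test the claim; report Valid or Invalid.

Valid. The derivative of G reproduces f.

d/ds[G] = -exp(-s)*cos(s)
This equals f(s) exactly, so the claim holds.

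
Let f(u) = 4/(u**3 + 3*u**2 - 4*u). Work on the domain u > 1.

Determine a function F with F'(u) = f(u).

The denominator factors as u*(u - 1)*(u + 4); partial fractions split f into directly integrable pieces: 1/(5*(u + 4)) + 4/(5*(u - 1)) - 1/u.
Check: d/du[(-5*log(u) + 4*log(u - 1) + log(u + 4))/5] = 4/(u**3 + 3*u**2 - 4*u) = f(u).

An antiderivative is F(u) = (-5*log(u) + 4*log(u - 1) + log(u + 4))/5.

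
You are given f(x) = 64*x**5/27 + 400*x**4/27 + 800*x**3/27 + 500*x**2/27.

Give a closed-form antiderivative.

An antiderivative is F(x) = -4*(-2*x**2/3 - 5*x/3)**3/3.

f matches the chain-rule pattern g'(h)*h' with inner function h(x) = -2*x**2/3 - 5*x/3; substituting u = h(x) collapses the integral.
Check: d/dx[-4*(-2*x**2/3 - 5*x/3)**3/3] = 64*x**5/27 + 400*x**4/27 + 800*x**3/27 + 500*x**2/27 = f(x).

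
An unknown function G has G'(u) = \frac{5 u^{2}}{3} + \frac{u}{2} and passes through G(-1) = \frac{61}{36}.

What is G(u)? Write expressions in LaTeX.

Integrate term by term and add the pieces.
A general antiderivative is \frac{5 u^{3}}{9} + \frac{u^{2}}{4} + C.
The condition gives C = \frac{61}{36} - (- \frac{11}{36}) = 2.
So G(u) = \frac{20 u^{3} + 9 u^{2} + 72}{36}.
Check: d/du[\frac{20 u^{3} + 9 u^{2} + 72}{36}] = \frac{5 u^{2}}{3} + \frac{u}{2} = G'(u).

G(u) = \frac{20 u^{3} + 9 u^{2} + 72}{36}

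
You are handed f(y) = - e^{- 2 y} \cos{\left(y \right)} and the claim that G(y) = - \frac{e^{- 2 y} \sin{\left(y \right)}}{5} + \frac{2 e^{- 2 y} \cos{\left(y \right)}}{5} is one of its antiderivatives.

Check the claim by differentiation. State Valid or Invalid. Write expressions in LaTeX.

Valid - the claim checks out under differentiation.

d/dy[G] = - e^{- 2 y} \cos{\left(y \right)}
This equals f(y) exactly, so the claim holds.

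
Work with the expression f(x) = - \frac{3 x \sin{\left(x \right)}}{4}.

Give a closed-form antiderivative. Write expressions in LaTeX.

Recover f(x) by differentiating a candidate F(x); any mismatch rules it out.
Check: d/dx[\frac{3 x \cos{\left(x \right)}}{4} - \frac{3 \sin{\left(x \right)}}{4}] = - \frac{3 x \sin{\left(x \right)}}{4} = f(x).

An antiderivative is F(x) = \frac{3 x \cos{\left(x \right)}}{4} - \frac{3 \sin{\left(x \right)}}{4}.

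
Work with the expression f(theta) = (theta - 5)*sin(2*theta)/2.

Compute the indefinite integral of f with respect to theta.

F(theta) = -theta*cos(2*theta)/4 + sin(2*theta)/8 + 5*cos(2*theta)/4 + C

An antiderivative F(theta) passes only if d/dtheta[F] lands on f(theta) exactly.
Check: d/dtheta[-theta*cos(2*theta)/4 + sin(2*theta)/8 + 5*cos(2*theta)/4] = theta*sin(2*theta)/2 - 5*sin(2*theta)/2, which equals f(theta).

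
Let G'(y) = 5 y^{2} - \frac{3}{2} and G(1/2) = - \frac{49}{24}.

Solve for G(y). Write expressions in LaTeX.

G(y) = \frac{5 y^{3}}{3} - \frac{3 y}{2} - \frac{3}{2}

For G(y) to be correct, d/dy[G] must agree with the stated G'(y) identically.
A general antiderivative is \frac{5 y^{3}}{3} - \frac{3 y}{2} - \frac{5}{2} + C.
The condition gives C = - \frac{49}{24} - (- \frac{73}{24}) = 1.
So G(y) = \frac{5 y^{3}}{3} - \frac{3 y}{2} - \frac{3}{2}.
Check: d/dy[\frac{5 y^{3}}{3} - \frac{3 y}{2} - \frac{3}{2}] = 5 y^{2} - \frac{3}{2} = G'(y).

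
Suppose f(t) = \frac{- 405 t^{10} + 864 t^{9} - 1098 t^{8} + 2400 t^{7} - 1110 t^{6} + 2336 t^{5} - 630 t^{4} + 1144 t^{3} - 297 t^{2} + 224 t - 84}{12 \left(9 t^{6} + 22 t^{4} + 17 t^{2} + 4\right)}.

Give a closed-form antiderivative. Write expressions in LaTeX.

An antiderivative is F(t) = \frac{- 9 t^{7} + 24 t^{6} - 13 t^{5} + 40 t^{4} - 13 t^{3} - 8 t^{2} \operatorname{atan}{\left(\frac{3 t}{2} \right)} + 52 t^{2} - 9 t - 8 \operatorname{atan}{\left(\frac{3 t}{2} \right)} + 24}{12 t^{2} + 12}.

For F(t) to be correct the identity F'(t) - f(t) = 0 must hold.
Check: d/dt[\frac{- 9 t^{7} + 24 t^{6} - 13 t^{5} + 40 t^{4} - 13 t^{3} - 8 t^{2} \operatorname{atan}{\left(\frac{3 t}{2} \right)} + 52 t^{2} - 9 t - 8 \operatorname{atan}{\left(\frac{3 t}{2} \right)} + 24}{12 t^{2} + 12}] = \frac{- 405 t^{10} + 864 t^{9} - 1098 t^{8} + 2400 t^{7} - 1110 t^{6} + 2336 t^{5} - 630 t^{4} + 1144 t^{3} - 297 t^{2} + 224 t - 84}{108 t^{6} + 264 t^{4} + 204 t^{2} + 48}, which equals f(t).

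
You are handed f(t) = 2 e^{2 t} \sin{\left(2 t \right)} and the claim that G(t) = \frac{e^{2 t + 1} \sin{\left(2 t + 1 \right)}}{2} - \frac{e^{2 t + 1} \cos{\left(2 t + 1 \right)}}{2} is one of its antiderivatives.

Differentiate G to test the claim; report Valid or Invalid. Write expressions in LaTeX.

Invalid: d/dt[G] - f = - 2 e^{2 t} \sin{\left(2 t \right)} + 2 e e^{2 t} \sin{\left(2 t + 1 \right)}, which is not 0.

d/dt[G] = 2 e e^{2 t} \sin{\left(2 t + 1 \right)}
d/dt[G] - f(t) = - 2 e^{2 t} \sin{\left(2 t \right)} + 2 e e^{2 t} \sin{\left(2 t + 1 \right)} != 0.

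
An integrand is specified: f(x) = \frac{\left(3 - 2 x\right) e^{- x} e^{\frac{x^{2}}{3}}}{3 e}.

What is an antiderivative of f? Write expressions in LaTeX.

f matches the chain-rule pattern g'(h)*h' with inner function h(x) = \frac{x^{2}}{3} - x - 1; substituting u = h(x) collapses the integral.
Check: d/dx[- \frac{e^{- x} e^{\frac{x^{2}}{3}}}{e}] = \frac{\left(- 2 x e^{\frac{x^{2}}{3}} + 3 e^{\frac{x^{2}}{3}}\right) e^{- x}}{3 e}, which equals f(x).

An antiderivative is F(x) = - \frac{e^{- x} e^{\frac{x^{2}}{3}}}{e}.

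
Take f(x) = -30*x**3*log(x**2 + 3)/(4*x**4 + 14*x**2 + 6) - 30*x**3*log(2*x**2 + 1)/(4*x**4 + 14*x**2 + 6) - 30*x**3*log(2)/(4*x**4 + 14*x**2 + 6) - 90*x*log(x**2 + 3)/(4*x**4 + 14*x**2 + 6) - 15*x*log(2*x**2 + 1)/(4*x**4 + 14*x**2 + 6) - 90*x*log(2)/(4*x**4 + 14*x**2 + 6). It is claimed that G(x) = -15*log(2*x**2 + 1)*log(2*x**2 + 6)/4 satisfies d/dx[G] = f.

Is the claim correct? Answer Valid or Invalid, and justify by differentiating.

d/dx[G] = (-30*x**3*log(x**2 + 3) - 30*x**3*log(2*x**2 + 1) - 30*x**3*log(2) - 90*x*log(x**2 + 3) - 15*x*log(2*x**2 + 1) - 90*x*log(2))/(4*x**4 + 14*x**2 + 6)
This equals f(x) exactly, so the claim holds.

Valid: G'(x) = f(x).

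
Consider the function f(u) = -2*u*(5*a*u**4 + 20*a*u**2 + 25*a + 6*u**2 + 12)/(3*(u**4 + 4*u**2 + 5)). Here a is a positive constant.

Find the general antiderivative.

F(u) = -5*a*u**2/3 - log(u**4 + 4*u**2 + 5) + C

Check any antiderivative F(u) by computing F'(u) and comparing it with f(u).
Check: d/du[-5*a*u**2/3 - log(u**4 + 4*u**2 + 5)] = (-10*a*u**5 - 40*a*u**3 - 50*a*u - 12*u**3 - 24*u)/(3*u**4 + 12*u**2 + 15), which equals f(u).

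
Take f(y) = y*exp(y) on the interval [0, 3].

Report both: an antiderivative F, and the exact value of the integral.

Antiderivative: F(y) = (y - 1)*exp(y); value = 1 + 2*exp(3)

f has the shape u'v + uv' for u = y - 1 and v = exp(y) — it is the derivative of the product u*v.
F(y) = (y - 1)*exp(y) is an antiderivative of f.
Check: d/dy[(y - 1)*exp(y)] = y*exp(y) = f(y).
F(3) = 2*exp(3); F(0) = -1.
Integral = F(3) - F(0) = 1 + 2*exp(3).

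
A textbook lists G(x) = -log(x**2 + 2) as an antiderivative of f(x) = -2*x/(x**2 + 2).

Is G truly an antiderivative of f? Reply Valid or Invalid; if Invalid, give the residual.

Valid: G'(x) = f(x).

d/dx[G] = -2*x/(x**2 + 2)
This equals f(x) exactly, so the claim holds.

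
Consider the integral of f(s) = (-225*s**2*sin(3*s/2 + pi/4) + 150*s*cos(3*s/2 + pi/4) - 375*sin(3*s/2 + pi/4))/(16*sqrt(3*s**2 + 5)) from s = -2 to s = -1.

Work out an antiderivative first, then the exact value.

Antiderivative: F(s) = 25*sqrt(3*s**2 + 5)*cos(3*s/2 + pi/4)/8; value = 25*sqrt(2)*sin(pi/4 + 3/2)/4 - 25*sqrt(17)*sin(pi/4 + 3)/8

f has the shape u'v + uv' for u = 25*sqrt(3*s**2 + 5)/8 and v = cos(3*s/2 + pi/4) — it is the derivative of the product u*v.
F(s) = 25*sqrt(3*s**2 + 5)*cos(3*s/2 + pi/4)/8 is an antiderivative of f.
Check: d/ds[25*sqrt(3*s**2 + 5)*cos(3*s/2 + pi/4)/8] = (-225*s**2*sin(3*s/2 + pi/4) + 150*s*cos(3*s/2 + pi/4) - 375*sin(3*s/2 + pi/4))/(16*sqrt(3*s**2 + 5)) = f(s).
F(-1) = 25*sqrt(2)*sin(pi/4 + 3/2)/4; F(-2) = 25*sqrt(17)*sin(pi/4 + 3)/8.
Integral = F(-1) - F(-2) = 25*sqrt(2)*sin(pi/4 + 3/2)/4 - 25*sqrt(17)*sin(pi/4 + 3)/8.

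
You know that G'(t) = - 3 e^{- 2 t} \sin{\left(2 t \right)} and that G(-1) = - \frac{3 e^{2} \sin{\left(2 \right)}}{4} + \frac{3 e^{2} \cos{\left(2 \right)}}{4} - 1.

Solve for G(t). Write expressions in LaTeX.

G(t) = -1 + \frac{3 e^{- 2 t} \sin{\left(2 t \right)}}{4} + \frac{3 e^{- 2 t} \cos{\left(2 t \right)}}{4}

A first test for any G(t): its t-derivative must equal the given G'(t).
A general antiderivative is \frac{3 e^{- 2 t} \sin{\left(2 t \right)}}{4} + \frac{3 e^{- 2 t} \cos{\left(2 t \right)}}{4} + C.
The condition gives C = - \frac{3 e^{2} \sin{\left(2 \right)}}{4} + \frac{3 e^{2} \cos{\left(2 \right)}}{4} - 1 - (- \frac{3 e^{2} \sin{\left(2 \right)}}{4} + \frac{3 e^{2} \cos{\left(2 \right)}}{4}) = -1.
So G(t) = -1 + \frac{3 e^{- 2 t} \sin{\left(2 t \right)}}{4} + \frac{3 e^{- 2 t} \cos{\left(2 t \right)}}{4}.
Check: d/dt[-1 + \frac{3 e^{- 2 t} \sin{\left(2 t \right)}}{4} + \frac{3 e^{- 2 t} \cos{\left(2 t \right)}}{4}] = - 3 e^{- 2 t} \sin{\left(2 t \right)} = G'(t).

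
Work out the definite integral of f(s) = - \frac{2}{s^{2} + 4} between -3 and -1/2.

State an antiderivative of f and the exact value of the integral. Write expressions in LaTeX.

Antiderivative: F(s) = - \operatorname{atan}{\left(\frac{s}{2} \right)}; value = - \operatorname{atan}{\left(\frac{3}{2} \right)} + \operatorname{atan}{\left(\frac{1}{4} \right)}

An antiderivative F(s) passes only if d/ds[F] lands on f(s) exactly.
F(s) = - \operatorname{atan}{\left(\frac{s}{2} \right)} is an antiderivative of f.
Check: d/ds[- \operatorname{atan}{\left(\frac{s}{2} \right)}] = - \frac{2}{s^{2} + 4} = f(s).
F(-1/2) = \operatorname{atan}{\left(\frac{1}{4} \right)}; F(-3) = \operatorname{atan}{\left(\frac{3}{2} \right)}.
Integral = F(-1/2) - F(-3) = - \operatorname{atan}{\left(\frac{3}{2} \right)} + \operatorname{atan}{\left(\frac{1}{4} \right)}.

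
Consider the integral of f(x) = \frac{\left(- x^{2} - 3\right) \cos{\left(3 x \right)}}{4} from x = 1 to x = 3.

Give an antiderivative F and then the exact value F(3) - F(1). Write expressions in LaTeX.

Antiderivative: F(x) = - \frac{x^{2} \sin{\left(3 x \right)}}{12} - \frac{x \cos{\left(3 x \right)}}{18} - \frac{25 \sin{\left(3 x \right)}}{108}; value = - \frac{53 \sin{\left(9 \right)}}{54} + \frac{\cos{\left(3 \right)}}{18} + \frac{17 \sin{\left(3 \right)}}{54} - \frac{\cos{\left(9 \right)}}{6}

Any candidate F(x) must reproduce f(x) exactly when differentiated.
F(x) = - \frac{x^{2} \sin{\left(3 x \right)}}{12} - \frac{x \cos{\left(3 x \right)}}{18} - \frac{25 \sin{\left(3 x \right)}}{108} is an antiderivative of f.
Check: d/dx[- \frac{x^{2} \sin{\left(3 x \right)}}{12} - \frac{x \cos{\left(3 x \right)}}{18} - \frac{25 \sin{\left(3 x \right)}}{108}] = - \frac{x^{2} \cos{\left(3 x \right)}}{4} - \frac{3 \cos{\left(3 x \right)}}{4}, which equals f(x).
F(3) = - \frac{53 \sin{\left(9 \right)}}{54} - \frac{\cos{\left(9 \right)}}{6}; F(1) = - \frac{17 \sin{\left(3 \right)}}{54} - \frac{\cos{\left(3 \right)}}{18}.
Integral = F(3) - F(1) = - \frac{53 \sin{\left(9 \right)}}{54} + \frac{\cos{\left(3 \right)}}{18} + \frac{17 \sin{\left(3 \right)}}{54} - \frac{\cos{\left(9 \right)}}{6}.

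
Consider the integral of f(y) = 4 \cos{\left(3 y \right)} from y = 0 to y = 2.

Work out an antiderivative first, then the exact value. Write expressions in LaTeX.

Differentiate the proposed F(y) back; it has to land on f(y) exactly.
F(y) = \frac{4 \sin{\left(3 y \right)}}{3} is an antiderivative of f.
Check: d/dy[\frac{4 \sin{\left(3 y \right)}}{3}] = 4 \cos{\left(3 y \right)} = f(y).
F(2) = \frac{4 \sin{\left(6 \right)}}{3}; F(0) = 0.
Integral = F(2) - F(0) = \frac{4 \sin{\left(6 \right)}}{3}.

Antiderivative: F(y) = \frac{4 \sin{\left(3 y \right)}}{3}; value = \frac{4 \sin{\left(6 \right)}}{3}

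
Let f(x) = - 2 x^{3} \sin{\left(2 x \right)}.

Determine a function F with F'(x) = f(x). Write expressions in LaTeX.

Since d/dx undoes antidifferentiation here, F'(x) = f(x) is required of F(x).
Check: d/dx[x^{3} \cos{\left(2 x \right)} - \frac{3 x^{2} \sin{\left(2 x \right)}}{2} - \frac{3 x \cos{\left(2 x \right)}}{2} + \frac{3 \sin{\left(2 x \right)}}{4}] = - 2 x^{3} \sin{\left(2 x \right)} = f(x).

An antiderivative is F(x) = x^{3} \cos{\left(2 x \right)} - \frac{3 x^{2} \sin{\left(2 x \right)}}{2} - \frac{3 x \cos{\left(2 x \right)}}{2} + \frac{3 \sin{\left(2 x \right)}}{4}.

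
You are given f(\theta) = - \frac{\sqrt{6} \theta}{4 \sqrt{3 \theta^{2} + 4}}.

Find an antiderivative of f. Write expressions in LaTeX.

f matches the chain-rule pattern g'(h)*h' with inner function h(\theta) = \frac{\theta^{2}}{2} + \frac{2}{3}; substituting u = h(\theta) collapses the integral.
Check: d/d\theta[- \frac{\sqrt{6} \sqrt{3 \theta^{2} + 4}}{12}] = - \frac{\sqrt{6} \theta}{4 \sqrt{3 \theta^{2} + 4}} = f(\theta).

An antiderivative is F(\theta) = - \frac{\sqrt{6} \sqrt{3 \theta^{2} + 4}}{12}.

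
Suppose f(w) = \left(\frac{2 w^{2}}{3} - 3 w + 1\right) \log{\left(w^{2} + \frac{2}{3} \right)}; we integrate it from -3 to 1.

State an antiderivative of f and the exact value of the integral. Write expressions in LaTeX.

Antiderivative: F(w) = - \frac{4 w^{3}}{27} + \frac{3 w^{2}}{2} - \frac{46 w}{27} + \left(\frac{2 w^{3}}{9} - \frac{3 w^{2}}{2} + w\right) \log{\left(w^{2} + \frac{2}{3} \right)} - \log{\left(w^{2} + \frac{2}{3} \right)} + \frac{46 \sqrt{6} \operatorname{atan}{\left(\frac{\sqrt{6} w}{2} \right)}}{81}; value = - \frac{620}{27} - \frac{23 \log{\left(\frac{5}{3} \right)}}{18} + \frac{46 \sqrt{6} \operatorname{atan}{\left(\frac{\sqrt{6}}{2} \right)}}{81} + \frac{46 \sqrt{6} \operatorname{atan}{\left(\frac{3 \sqrt{6}}{2} \right)}}{81} + \frac{47 \log{\left(\frac{29}{3} \right)}}{2}

Differentiate the proposed F(w) back; it has to land on f(w) exactly.
F(w) = - \frac{4 w^{3}}{27} + \frac{3 w^{2}}{2} - \frac{46 w}{27} + \left(\frac{2 w^{3}}{9} - \frac{3 w^{2}}{2} + w\right) \log{\left(w^{2} + \frac{2}{3} \right)} - \log{\left(w^{2} + \frac{2}{3} \right)} + \frac{46 \sqrt{6} \operatorname{atan}{\left(\frac{\sqrt{6} w}{2} \right)}}{81} is an antiderivative of f.
Check: d/dw[- \frac{4 w^{3}}{27} + \frac{3 w^{2}}{2} - \frac{46 w}{27} + \left(\frac{2 w^{3}}{9} - \frac{3 w^{2}}{2} + w\right) \log{\left(w^{2} + \frac{2}{3} \right)} - \log{\left(w^{2} + \frac{2}{3} \right)} + \frac{46 \sqrt{6} \operatorname{atan}{\left(\frac{\sqrt{6} w}{2} \right)}}{81}] = \frac{2 w^{2} \log{\left(w^{2} + \frac{2}{3} \right)}}{3} - 3 w \log{\left(w^{2} + \frac{2}{3} \right)} + \log{\left(w^{2} + \frac{2}{3} \right)}, which equals f(w).
F(1) = - \frac{23 \log{\left(\frac{5}{3} \right)}}{18} - \frac{19}{54} + \frac{46 \sqrt{6} \operatorname{atan}{\left(\frac{\sqrt{6}}{2} \right)}}{81}; F(-3) = - \frac{47 \log{\left(\frac{29}{3} \right)}}{2} - \frac{46 \sqrt{6} \operatorname{atan}{\left(\frac{3 \sqrt{6}}{2} \right)}}{81} + \frac{407}{18}.
Integral = F(1) - F(-3) = - \frac{620}{27} - \frac{23 \log{\left(\frac{5}{3} \right)}}{18} + \frac{46 \sqrt{6} \operatorname{atan}{\left(\frac{\sqrt{6}}{2} \right)}}{81} + \frac{46 \sqrt{6} \operatorname{atan}{\left(\frac{3 \sqrt{6}}{2} \right)}}{81} + \frac{47 \log{\left(\frac{29}{3} \right)}}{2}.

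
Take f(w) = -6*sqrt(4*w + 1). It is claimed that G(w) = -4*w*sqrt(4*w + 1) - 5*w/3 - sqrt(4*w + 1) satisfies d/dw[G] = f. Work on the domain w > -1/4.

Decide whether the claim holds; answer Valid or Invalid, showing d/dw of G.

d/dw[G] = (-72*w - 5*sqrt(4*w + 1) - 18)/(3*sqrt(4*w + 1))
d/dw[G] - f(w) = -5/3 != 0.

Invalid: d/dw[G] - f = -5/3, which is not 0.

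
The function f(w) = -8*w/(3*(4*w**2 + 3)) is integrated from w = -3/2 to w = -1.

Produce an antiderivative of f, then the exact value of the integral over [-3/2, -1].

The substitution u = 4*w**2 + 3 works: f is exactly (dF/du)*(du/dw) for that inner function.
F(w) = -log(4*w**2 + 3)/3 is an antiderivative of f.
Check: d/dw[-log(4*w**2 + 3)/3] = -8*w/(12*w**2 + 9), which equals f(w).
F(-1) = -log(7)/3; F(-3/2) = -log(12)/3.
Integral = F(-1) - F(-3/2) = -log(7)/3 + log(12)/3.

Antiderivative: F(w) = -log(4*w**2 + 3)/3; value = -log(7)/3 + log(12)/3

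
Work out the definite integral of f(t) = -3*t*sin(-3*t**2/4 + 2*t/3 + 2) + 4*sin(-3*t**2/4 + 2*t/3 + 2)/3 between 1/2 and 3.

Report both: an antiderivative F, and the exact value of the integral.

f matches the chain-rule pattern g'(h)*h' with inner function h(t) = -3*t**2/4 + 2*t/3 + 2; substituting u = h(t) collapses the integral.
F(t) = -2*cos(-3*t**2/4 + 2*t/3 + 2) is an antiderivative of f.
Check: d/dt[-2*cos(-3*t**2/4 + 2*t/3 + 2)] = -3*t*sin(-3*t**2/4 + 2*t/3 + 2) + 4*sin(-3*t**2/4 + 2*t/3 + 2)/3 = f(t).
F(3) = -2*cos(11/4); F(1/2) = -2*cos(103/48).
Integral = F(3) - F(1/2) = 2*cos(103/48) - 2*cos(11/4).

Antiderivative: F(t) = -2*cos(-3*t**2/4 + 2*t/3 + 2); value = 2*cos(103/48) - 2*cos(11/4)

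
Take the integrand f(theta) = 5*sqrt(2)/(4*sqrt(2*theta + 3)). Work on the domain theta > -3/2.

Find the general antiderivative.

F(theta) = 5*sqrt(theta + 3/2)/2 + C

A first test for any F(theta): its theta-derivative must equal f(theta) identically.
Check: d/dtheta[5*sqrt(theta + 3/2)/2] = 5*sqrt(2)/(4*sqrt(2*theta + 3)) = f(theta).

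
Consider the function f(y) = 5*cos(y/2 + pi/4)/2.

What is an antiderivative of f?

Recover f(y) by differentiating a candidate F(y); any mismatch rules it out.
Check: d/dy[5*sin(y/2 + pi/4)] = 5*cos(y/2 + pi/4)/2 = f(y).

An antiderivative is F(y) = 5*sin(y/2 + pi/4).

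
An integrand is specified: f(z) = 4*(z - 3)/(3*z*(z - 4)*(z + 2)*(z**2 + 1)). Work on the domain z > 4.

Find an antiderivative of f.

The denominator factors as 3*z*(z - 4)*(z + 2)*(z**2 + 1); partial fractions split f into directly integrable pieces: -4*(5*z + 3)/(51*(z**2 + 1)) - 1/(9*(z + 2)) + 1/(306*(z - 4)) + 1/(2*z).
Check: d/dz[log(z)/2 + log(z - 4)/306 - log(z + 2)/9 - 10*log(z**2 + 1)/51 - 4*atan(z)/17] = (4*z - 12)/(3*z**5 - 6*z**4 - 21*z**3 - 6*z**2 - 24*z), which equals f(z).

An antiderivative is F(z) = log(z)/2 + log(z - 4)/306 - log(z + 2)/9 - 10*log(z**2 + 1)/51 - 4*atan(z)/17.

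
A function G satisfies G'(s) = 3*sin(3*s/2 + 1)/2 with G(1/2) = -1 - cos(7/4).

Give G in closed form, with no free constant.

G(s) = -cos(3*s/2 + 1) - 1

The proposed G(s) is checked by its d/ds: the result must match the given G'(s).
A general antiderivative is -cos(3*s/2 + 1) + C.
The condition gives C = -1 - cos(7/4) - (-cos(7/4)) = -1.
So G(s) = -cos(3*s/2 + 1) - 1.
Check: d/ds[-cos(3*s/2 + 1) - 1] = 3*sin(3*s/2 + 1)/2 = G'(s).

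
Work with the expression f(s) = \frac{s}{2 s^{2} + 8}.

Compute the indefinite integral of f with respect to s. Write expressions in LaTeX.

F(s) = \frac{\log{\left(s^{2} + 4 \right)}}{4} + C

The substitution u = s^{2} + 4 works: f is exactly (dF/du)*(du/ds) for that inner function.
Check: d/ds[\frac{\log{\left(s^{2} + 4 \right)}}{4}] = \frac{s}{2 s^{2} + 8} = f(s).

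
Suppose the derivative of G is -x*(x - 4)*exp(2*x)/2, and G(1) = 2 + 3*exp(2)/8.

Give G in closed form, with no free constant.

Recognize the product-rule pattern: G'(x) = u'v + uv' with u = -x**2/4 + 5*x/4 - 5/8, v = exp(2*x), so integration by parts undoes it.
A general antiderivative is (-2*x**2 + 10*x - 5)*exp(2*x)/8 + C.
The condition gives C = 2 + 3*exp(2)/8 - (3*exp(2)/8) = 2.
So G(x) = (-2*x**2 + 10*x - 5)*exp(2*x)/8 + 2.
Check: d/dx[(-2*x**2 + 10*x - 5)*exp(2*x)/8 + 2] = -x**2*exp(2*x)/2 + 2*x*exp(2*x), which equals G'(x).

G(x) = (-2*x**2 + 10*x - 5)*exp(2*x)/8 + 2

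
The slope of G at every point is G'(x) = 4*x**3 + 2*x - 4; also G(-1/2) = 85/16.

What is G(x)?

G(x) = x**4 + x**2 - 4*x + 3

Integrate term by term and add the pieces.
A general antiderivative is x**4 + x**2 - 4*x + 1 + C.
The condition gives C = 85/16 - (53/16) = 2.
So G(x) = x**4 + x**2 - 4*x + 3.
Check: d/dx[x**4 + x**2 - 4*x + 3] = 4*x**3 + 2*x - 4 = G'(x).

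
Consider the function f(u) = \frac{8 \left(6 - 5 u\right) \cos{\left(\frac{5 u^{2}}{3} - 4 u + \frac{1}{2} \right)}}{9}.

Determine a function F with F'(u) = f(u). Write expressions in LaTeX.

f matches the chain-rule pattern g'(h)*h' with inner function h(u) = \frac{5 u^{2}}{3} - 4 u + \frac{1}{2}; substituting w = h(u) collapses the integral.
Check: d/du[- \frac{4 \sin{\left(\frac{5 u^{2}}{3} - 4 u + \frac{1}{2} \right)}}{3}] = - \frac{40 u \cos{\left(\frac{5 u^{2}}{3} - 4 u + \frac{1}{2} \right)}}{9} + \frac{16 \cos{\left(\frac{5 u^{2}}{3} - 4 u + \frac{1}{2} \right)}}{3}, which equals f(u).

An antiderivative is F(u) = - \frac{4 \sin{\left(\frac{5 u^{2}}{3} - 4 u + \frac{1}{2} \right)}}{3}.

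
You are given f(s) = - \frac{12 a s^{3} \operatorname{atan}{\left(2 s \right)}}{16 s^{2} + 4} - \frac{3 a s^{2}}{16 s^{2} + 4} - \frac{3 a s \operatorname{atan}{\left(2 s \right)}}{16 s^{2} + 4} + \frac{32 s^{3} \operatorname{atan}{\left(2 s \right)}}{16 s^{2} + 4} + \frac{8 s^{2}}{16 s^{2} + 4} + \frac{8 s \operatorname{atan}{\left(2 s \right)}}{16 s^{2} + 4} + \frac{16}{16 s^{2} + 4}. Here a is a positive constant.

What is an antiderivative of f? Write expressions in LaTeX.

An antiderivative is F(s) = - \frac{3 a s^{2} \operatorname{atan}{\left(2 s \right)}}{8} + s^{2} \operatorname{atan}{\left(2 s \right)} + 2 \operatorname{atan}{\left(2 s \right)}.

Recognize the product-rule pattern: f = u'v + uv' with u = - \frac{3 a s^{2}}{8} + s^{2} + 2, v = \operatorname{atan}{\left(2 s \right)}, so integration by parts undoes it.
Check: d/ds[- \frac{3 a s^{2} \operatorname{atan}{\left(2 s \right)}}{8} + s^{2} \operatorname{atan}{\left(2 s \right)} + 2 \operatorname{atan}{\left(2 s \right)}] = \frac{- 12 a s^{3} \operatorname{atan}{\left(2 s \right)} - 3 a s^{2} - 3 a s \operatorname{atan}{\left(2 s \right)} + 32 s^{3} \operatorname{atan}{\left(2 s \right)} + 8 s^{2} + 8 s \operatorname{atan}{\left(2 s \right)} + 16}{16 s^{2} + 4}, which equals f(s).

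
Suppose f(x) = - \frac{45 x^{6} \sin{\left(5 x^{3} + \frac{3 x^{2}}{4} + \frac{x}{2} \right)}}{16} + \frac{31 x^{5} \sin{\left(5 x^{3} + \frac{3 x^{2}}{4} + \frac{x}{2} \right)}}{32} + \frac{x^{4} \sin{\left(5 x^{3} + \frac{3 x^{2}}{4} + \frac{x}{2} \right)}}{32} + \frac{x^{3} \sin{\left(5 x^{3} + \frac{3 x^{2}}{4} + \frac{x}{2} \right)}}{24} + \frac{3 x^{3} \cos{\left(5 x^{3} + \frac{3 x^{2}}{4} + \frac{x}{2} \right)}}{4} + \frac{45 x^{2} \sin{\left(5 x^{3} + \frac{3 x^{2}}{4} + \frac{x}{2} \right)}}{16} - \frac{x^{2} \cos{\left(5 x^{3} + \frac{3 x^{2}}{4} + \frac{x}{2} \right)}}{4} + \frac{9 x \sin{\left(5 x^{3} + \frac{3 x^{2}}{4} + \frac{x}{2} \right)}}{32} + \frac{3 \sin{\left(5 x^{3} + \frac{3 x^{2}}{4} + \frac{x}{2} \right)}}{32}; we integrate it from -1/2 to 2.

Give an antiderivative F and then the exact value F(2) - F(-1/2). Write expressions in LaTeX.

f has the shape u'v + uv' for u = \frac{3 x^{4}}{16} - \frac{x^{3}}{12} - \frac{3}{16} and v = \cos{\left(5 x^{3} + \frac{3 x^{2}}{4} + \frac{x}{2} \right)} — it is the derivative of the product u*v.
F(x) = \frac{\left(\frac{3 x^{4}}{4} - \frac{x^{3}}{3} - \frac{3}{4}\right) \cos{\left(5 x^{3} + \frac{3 x^{2}}{4} + \frac{x}{2} \right)}}{4} is an antiderivative of f.
Check: d/dx[\frac{\left(\frac{3 x^{4}}{4} - \frac{x^{3}}{3} - \frac{3}{4}\right) \cos{\left(5 x^{3} + \frac{3 x^{2}}{4} + \frac{x}{2} \right)}}{4}] = - \frac{45 x^{6} \sin{\left(5 x^{3} + \frac{3 x^{2}}{4} + \frac{x}{2} \right)}}{16} + \frac{31 x^{5} \sin{\left(5 x^{3} + \frac{3 x^{2}}{4} + \frac{x}{2} \right)}}{32} + \frac{x^{4} \sin{\left(5 x^{3} + \frac{3 x^{2}}{4} + \frac{x}{2} \right)}}{32} + \frac{x^{3} \sin{\left(5 x^{3} + \frac{3 x^{2}}{4} + \frac{x}{2} \right)}}{24} + \frac{3 x^{3} \cos{\left(5 x^{3} + \frac{3 x^{2}}{4} + \frac{x}{2} \right)}}{4} + \frac{45 x^{2} \sin{\left(5 x^{3} + \frac{3 x^{2}}{4} + \frac{x}{2} \right)}}{16} - \frac{x^{2} \cos{\left(5 x^{3} + \frac{3 x^{2}}{4} + \frac{x}{2} \right)}}{4} + \frac{9 x \sin{\left(5 x^{3} + \frac{3 x^{2}}{4} + \frac{x}{2} \right)}}{32} + \frac{3 \sin{\left(5 x^{3} + \frac{3 x^{2}}{4} + \frac{x}{2} \right)}}{32} = f(x).
F(2) = \frac{103 \cos{\left(44 \right)}}{48}; F(-1/2) = - \frac{127 \cos{\left(\frac{11}{16} \right)}}{768}.
Integral = F(2) - F(-1/2) = \frac{127 \cos{\left(\frac{11}{16} \right)}}{768} + \frac{103 \cos{\left(44 \right)}}{48}.

Antiderivative: F(x) = \frac{\left(\frac{3 x^{4}}{4} - \frac{x^{3}}{3} - \frac{3}{4}\right) \cos{\left(5 x^{3} + \frac{3 x^{2}}{4} + \frac{x}{2} \right)}}{4}; value = \frac{127 \cos{\left(\frac{11}{16} \right)}}{768} + \frac{103 \cos{\left(44 \right)}}{48}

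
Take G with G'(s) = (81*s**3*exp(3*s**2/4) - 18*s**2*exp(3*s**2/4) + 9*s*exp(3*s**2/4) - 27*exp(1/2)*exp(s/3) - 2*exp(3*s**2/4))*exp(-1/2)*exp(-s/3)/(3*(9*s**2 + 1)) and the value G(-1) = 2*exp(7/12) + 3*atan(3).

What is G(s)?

Any candidate G(s) must reproduce the stated G'(s) exactly.
A general antiderivative is 2*exp(3*s**2/4 - s/3 - 1/2) - 3*atan(3*s) + C.
The condition gives C = 2*exp(7/12) + 3*atan(3) - (2*exp(7/12) + 3*atan(3)) = 0.
So G(s) = (-3*exp(1/2)*exp(s/3)*exp(-3*s**2/4)*atan(3*s) + 2)*exp(-1/2)*exp(-s/3)*exp(3*s**2/4).
Check: d/ds[(-3*exp(1/2)*exp(s/3)*exp(-3*s**2/4)*atan(3*s) + 2)*exp(-1/2)*exp(-s/3)*exp(3*s**2/4)] = (81*s**3*exp(3*s**2/2) - 18*s**2*exp(3*s**2/2) + 9*s*exp(3*s**2/2) - 27*exp(1/2)*exp(s/3)*exp(3*s**2/4) - 2*exp(3*s**2/2))/(27*s**2*exp(1/2)*exp(s/3)*exp(3*s**2/4) + 3*exp(1/2)*exp(s/3)*exp(3*s**2/4)), which equals G'(s).

G(s) = (-3*exp(1/2)*exp(s/3)*exp(-3*s**2/4)*atan(3*s) + 2)*exp(-1/2)*exp(-s/3)*exp(3*s**2/4)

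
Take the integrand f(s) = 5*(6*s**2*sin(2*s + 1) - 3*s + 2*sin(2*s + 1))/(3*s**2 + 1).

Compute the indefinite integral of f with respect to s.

Any candidate F(s) must reproduce f(s) exactly when differentiated.
Check: d/ds[-5*(log(s**2 + 1/3) + 2*cos(2*s + 1))/2] = (30*s**2*sin(2*s + 1) - 15*s + 10*sin(2*s + 1))/(3*s**2 + 1), which equals f(s).

F(s) = -5*(log(s**2 + 1/3) + 2*cos(2*s + 1))/2 + C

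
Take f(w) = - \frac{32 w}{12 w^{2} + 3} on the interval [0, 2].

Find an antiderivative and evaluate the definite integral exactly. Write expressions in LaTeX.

Antiderivative: F(w) = - \frac{4 \log{\left(2 w^{2} + \frac{1}{2} \right)}}{3}; value = - \frac{4 \log{\left(\frac{17}{2} \right)}}{3} - \frac{4 \log{\left(2 \right)}}{3}

f matches the chain-rule pattern g'(h)*h' with inner function h(w) = 2 w^{2} + \frac{1}{2}; substituting u = h(w) collapses the integral.
F(w) = - \frac{4 \log{\left(2 w^{2} + \frac{1}{2} \right)}}{3} is an antiderivative of f.
Check: d/dw[- \frac{4 \log{\left(2 w^{2} + \frac{1}{2} \right)}}{3}] = - \frac{32 w}{12 w^{2} + 3} = f(w).
F(2) = - \frac{4 \log{\left(\frac{17}{2} \right)}}{3}; F(0) = \frac{4 \log{\left(2 \right)}}{3}.
Integral = F(2) - F(0) = - \frac{4 \log{\left(\frac{17}{2} \right)}}{3} - \frac{4 \log{\left(2 \right)}}{3}.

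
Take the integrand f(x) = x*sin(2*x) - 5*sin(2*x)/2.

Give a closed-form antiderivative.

Integrate term by term and add the pieces.
Check: d/dx[(-2*x*cos(2*x) + sin(2*x) + 5*cos(2*x))/4] = x*sin(2*x) - 5*sin(2*x)/2 = f(x).

An antiderivative is F(x) = (-2*x*cos(2*x) + sin(2*x) + 5*cos(2*x))/4.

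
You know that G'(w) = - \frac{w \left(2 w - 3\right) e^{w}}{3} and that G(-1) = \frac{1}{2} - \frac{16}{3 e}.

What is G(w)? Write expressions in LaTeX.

G'(w) has the shape u'v + uv' for u = - \frac{2 w^{2}}{3} + \frac{7 w}{3} - \frac{7}{3} and v = e^{w} — it is the derivative of the product u*v.
A general antiderivative is \frac{\left(- 2 w^{2} + 7 w - 7\right) e^{w}}{3} + C.
The condition gives C = \frac{1}{2} - \frac{16}{3 e} - (- \frac{16}{3 e}) = \frac{1}{2}.
So G(w) = - \frac{2 w^{2} e^{w}}{3} + \frac{7 w e^{w}}{3} - \frac{7 e^{w}}{3} + \frac{1}{2}.
Check: d/dw[- \frac{2 w^{2} e^{w}}{3} + \frac{7 w e^{w}}{3} - \frac{7 e^{w}}{3} + \frac{1}{2}] = - \frac{2 w^{2} e^{w}}{3} + w e^{w}, which equals G'(w).

G(w) = - \frac{2 w^{2} e^{w}}{3} + \frac{7 w e^{w}}{3} - \frac{7 e^{w}}{3} + \frac{1}{2}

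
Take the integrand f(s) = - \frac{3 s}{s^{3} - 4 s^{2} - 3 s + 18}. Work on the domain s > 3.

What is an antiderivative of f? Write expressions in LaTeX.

An antiderivative is F(s) = \frac{- 6 s \log{\left(s - 3 \right)} + 6 s \log{\left(s + 2 \right)} + 18 \log{\left(s - 3 \right)} - 18 \log{\left(s + 2 \right)} + 45}{25 s - 75}.

The denominator factors as \left(s - 3\right)^{2} \left(s + 2\right); partial fractions split f into directly integrable pieces: \frac{6}{25 \left(s + 2\right)} - \frac{6}{25 \left(s - 3\right)} - \frac{9}{5 \left(s - 3\right)^{2}}.
Check: d/ds[\frac{- 6 s \log{\left(s - 3 \right)} + 6 s \log{\left(s + 2 \right)} + 18 \log{\left(s - 3 \right)} - 18 \log{\left(s + 2 \right)} + 45}{25 s - 75}] = - \frac{3 s}{s^{3} - 4 s^{2} - 3 s + 18} = f(s).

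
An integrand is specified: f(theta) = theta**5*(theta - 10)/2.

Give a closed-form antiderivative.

An antiderivative is F(theta) = theta**7/14 - 5*theta**6/6.

Whatever form F(theta) takes, F'(theta) = f(theta) is non-negotiable.
Check: d/dtheta[theta**7/14 - 5*theta**6/6] = theta**6/2 - 5*theta**5, which equals f(theta).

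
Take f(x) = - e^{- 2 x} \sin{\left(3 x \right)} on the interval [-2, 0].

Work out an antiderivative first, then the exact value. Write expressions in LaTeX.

Since d/dx undoes antidifferentiation here, F'(x) = f(x) is required of F(x).
F(x) = \frac{2 e^{- 2 x} \sin{\left(3 x \right)}}{13} + \frac{3 e^{- 2 x} \cos{\left(3 x \right)}}{13} is an antiderivative of f.
Check: d/dx[\frac{2 e^{- 2 x} \sin{\left(3 x \right)}}{13} + \frac{3 e^{- 2 x} \cos{\left(3 x \right)}}{13}] = - e^{- 2 x} \sin{\left(3 x \right)} = f(x).
F(0) = \frac{3}{13}; F(-2) = - \frac{2 e^{4} \sin{\left(6 \right)}}{13} + \frac{3 e^{4} \cos{\left(6 \right)}}{13}.
Integral = F(0) - F(-2) = - \frac{3 e^{4} \cos{\left(6 \right)}}{13} + \frac{2 e^{4} \sin{\left(6 \right)}}{13} + \frac{3}{13}.

Antiderivative: F(x) = \frac{2 e^{- 2 x} \sin{\left(3 x \right)}}{13} + \frac{3 e^{- 2 x} \cos{\left(3 x \right)}}{13}; value = - \frac{3 e^{4} \cos{\left(6 \right)}}{13} + \frac{2 e^{4} \sin{\left(6 \right)}}{13} + \frac{3}{13}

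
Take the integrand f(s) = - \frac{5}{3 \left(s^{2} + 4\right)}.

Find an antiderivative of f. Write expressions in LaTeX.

For F(s) to be correct the identity F'(s) - f(s) = 0 must hold.
Check: d/ds[- \frac{5 \operatorname{atan}{\left(\frac{s}{2} \right)}}{6}] = - \frac{5}{3 s^{2} + 12}, which equals f(s).

An antiderivative is F(s) = - \frac{5 \operatorname{atan}{\left(\frac{s}{2} \right)}}{6}.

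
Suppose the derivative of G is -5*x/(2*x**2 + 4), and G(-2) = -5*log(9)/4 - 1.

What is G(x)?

G(x) = -(5*log(3*x**2/2 + 3) + 4)/4

G'(x) matches the chain-rule pattern g'(h)*h' with inner function h(x) = 3*x**2/2 + 3; substituting u = h(x) collapses the integral.
A general antiderivative is -5*log(3*x**2/2 + 3)/4 + C.
The condition gives C = -5*log(9)/4 - 1 - (-5*log(9)/4) = -1.
So G(x) = -(5*log(3*x**2/2 + 3) + 4)/4.
Check: d/dx[-(5*log(3*x**2/2 + 3) + 4)/4] = -5*x/(2*x**2 + 4) = G'(x).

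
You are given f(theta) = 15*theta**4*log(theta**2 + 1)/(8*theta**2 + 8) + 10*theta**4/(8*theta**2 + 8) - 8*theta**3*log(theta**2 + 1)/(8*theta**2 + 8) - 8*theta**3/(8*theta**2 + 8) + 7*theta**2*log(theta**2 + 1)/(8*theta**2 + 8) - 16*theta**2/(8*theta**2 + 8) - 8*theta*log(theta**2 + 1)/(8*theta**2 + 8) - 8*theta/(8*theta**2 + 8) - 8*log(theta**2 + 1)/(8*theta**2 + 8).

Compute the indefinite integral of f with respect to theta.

F(theta) = (5*theta**3 - 4*theta**2 - 8*theta - 4)*log(theta**2 + 1)/8 + C

Recognize the product-rule pattern: f = u'v + uv' with u = 5*theta**3/8 - theta**2/2 - theta - 1/2, v = log(theta**2 + 1), so integration by parts undoes it.
Check: d/dtheta[(5*theta**3 - 4*theta**2 - 8*theta - 4)*log(theta**2 + 1)/8] = (15*theta**4*log(theta**2 + 1) + 10*theta**4 - 8*theta**3*log(theta**2 + 1) - 8*theta**3 + 7*theta**2*log(theta**2 + 1) - 16*theta**2 - 8*theta*log(theta**2 + 1) - 8*theta - 8*log(theta**2 + 1))/(8*theta**2 + 8), which equals f(theta).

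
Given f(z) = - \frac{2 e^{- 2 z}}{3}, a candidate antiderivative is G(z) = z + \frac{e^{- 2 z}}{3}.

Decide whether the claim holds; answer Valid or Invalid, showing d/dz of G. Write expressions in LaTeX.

Invalid: d/dz[G] - f = 1, which is not 0.

d/dz[G] = \frac{\left(3 e^{2 z} - 2\right) e^{- 2 z}}{3}
d/dz[G] - f(z) = 1 != 0.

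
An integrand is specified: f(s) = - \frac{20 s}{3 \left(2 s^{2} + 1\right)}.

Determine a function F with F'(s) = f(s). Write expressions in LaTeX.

The substitution u = 2 s^{2} + 1 works: f is exactly (dF/du)*(du/ds) for that inner function.
Check: d/ds[- \frac{5 \log{\left(2 s^{2} + 1 \right)}}{3}] = - \frac{20 s}{6 s^{2} + 3}, which equals f(s).

An antiderivative is F(s) = - \frac{5 \log{\left(2 s^{2} + 1 \right)}}{3}.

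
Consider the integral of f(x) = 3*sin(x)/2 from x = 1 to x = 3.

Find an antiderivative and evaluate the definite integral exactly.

An antiderivative F(x) passes only if d/dx[F] lands on f(x) exactly.
F(x) = -3*cos(x)/2 is an antiderivative of f.
Check: d/dx[-3*cos(x)/2] = 3*sin(x)/2 = f(x).
F(3) = -3*cos(3)/2; F(1) = -3*cos(1)/2.
Integral = F(3) - F(1) = 3*cos(1)/2 - 3*cos(3)/2.

Antiderivative: F(x) = -3*cos(x)/2; value = 3*cos(1)/2 - 3*cos(3)/2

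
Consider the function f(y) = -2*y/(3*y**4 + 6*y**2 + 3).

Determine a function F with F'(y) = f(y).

f matches the chain-rule pattern g'(h)*h' with inner function h(y) = 6*y**2 + 6; substituting u = h(y) collapses the integral.
Check: d/dy[1/(3*(y**2 + 1))] = -2*y/(3*y**4 + 6*y**2 + 3) = f(y).

An antiderivative is F(y) = 1/(3*(y**2 + 1)).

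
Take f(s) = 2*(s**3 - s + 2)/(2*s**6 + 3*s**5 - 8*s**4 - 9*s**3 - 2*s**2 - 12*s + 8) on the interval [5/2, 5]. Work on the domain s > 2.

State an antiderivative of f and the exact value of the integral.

Factor the denominator ((s - 2)*(s + 2)**2*(2*s - 1)*(s**2 + 1)) and decompose: f = -4*(s - 7)/(125*(s**2 + 1)) - 104/(375*(2*s - 1)) + 13/(125*(s + 2)) - 2/(25*(s + 2)**2) + 1/(15*(s - 2)); each piece integrates to a log, atan, or power term.
F(s) = log(s - 2)/15 - 52*log(s - 1/2)/375 + 13*log(s + 2)/125 - 2*log(s**2 + 1)/125 + 28*atan(s)/125 + 2/(25*s + 50) is an antiderivative of f.
Check: d/ds[log(s - 2)/15 - 52*log(s - 1/2)/375 + 13*log(s + 2)/125 - 2*log(s**2 + 1)/125 + 28*atan(s)/125 + 2/(25*s + 50)] = (2*s**3 - 2*s + 4)/(2*s**6 + 3*s**5 - 8*s**4 - 9*s**3 - 2*s**2 - 12*s + 8), which equals f(s).
F(5) = -52*log(9/2)/375 - 2*log(26)/125 + 2/175 + log(3)/15 + 13*log(7)/125 + 28*atan(5)/125; F(5/2) = -77*log(2)/375 - 2*log(29/4)/125 + 4/225 + 13*log(9/2)/125 + 28*atan(5/2)/125.
Integral = F(5) - F(5/2) = -91*log(9/2)/375 - 28*atan(5/2)/125 - 2*log(26)/125 - 2/315 + 2*log(29/4)/125 + log(3)/15 + 77*log(2)/375 + 13*log(7)/125 + 28*atan(5)/125.

Antiderivative: F(s) = log(s - 2)/15 - 52*log(s - 1/2)/375 + 13*log(s + 2)/125 - 2*log(s**2 + 1)/125 + 28*atan(s)/125 + 2/(25*s + 50); value = -91*log(9/2)/375 - 28*atan(5/2)/125 - 2*log(26)/125 - 2/315 + 2*log(29/4)/125 + log(3)/15 + 77*log(2)/375 + 13*log(7)/125 + 28*atan(5)/125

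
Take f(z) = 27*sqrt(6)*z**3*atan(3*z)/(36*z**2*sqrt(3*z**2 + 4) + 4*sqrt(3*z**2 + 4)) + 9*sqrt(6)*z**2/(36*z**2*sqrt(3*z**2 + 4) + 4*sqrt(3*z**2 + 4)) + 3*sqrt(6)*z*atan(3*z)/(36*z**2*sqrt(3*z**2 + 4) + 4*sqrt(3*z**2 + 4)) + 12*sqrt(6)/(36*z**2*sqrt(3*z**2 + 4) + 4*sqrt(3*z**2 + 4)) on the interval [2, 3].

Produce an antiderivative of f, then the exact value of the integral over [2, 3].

Antiderivative: F(z) = sqrt(6)*sqrt(3*z**2 + 4)*atan(3*z)/4; value = -sqrt(6)*atan(6) + sqrt(186)*atan(9)/4

f has the shape u'v + uv' for u = 3*sqrt(z**2/2 + 2/3)/2 and v = atan(3*z) — it is the derivative of the product u*v.
F(z) = sqrt(6)*sqrt(3*z**2 + 4)*atan(3*z)/4 is an antiderivative of f.
Check: d/dz[sqrt(6)*sqrt(3*z**2 + 4)*atan(3*z)/4] = (27*sqrt(6)*z**3*atan(3*z) + 9*sqrt(6)*z**2 + 3*sqrt(6)*z*atan(3*z) + 12*sqrt(6))/(36*z**2*sqrt(3*z**2 + 4) + 4*sqrt(3*z**2 + 4)), which equals f(z).
F(3) = sqrt(186)*atan(9)/4; F(2) = sqrt(6)*atan(6).
Integral = F(3) - F(2) = -sqrt(6)*atan(6) + sqrt(186)*atan(9)/4.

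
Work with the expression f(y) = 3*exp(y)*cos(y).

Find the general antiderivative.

F(y) = 3*exp(y)*sin(y)/2 + 3*exp(y)*cos(y)/2 + C

Recover f(y) by differentiating a candidate F(y); any mismatch rules it out.
Check: d/dy[3*exp(y)*sin(y)/2 + 3*exp(y)*cos(y)/2] = 3*exp(y)*cos(y) = f(y).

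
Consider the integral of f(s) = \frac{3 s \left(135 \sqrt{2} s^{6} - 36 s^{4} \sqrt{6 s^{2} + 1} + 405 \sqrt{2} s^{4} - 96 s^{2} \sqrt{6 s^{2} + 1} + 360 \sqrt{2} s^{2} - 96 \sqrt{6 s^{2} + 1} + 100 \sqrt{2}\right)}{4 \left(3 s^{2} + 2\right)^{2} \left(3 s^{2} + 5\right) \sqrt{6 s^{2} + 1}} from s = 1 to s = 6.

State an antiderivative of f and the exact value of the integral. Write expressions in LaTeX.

Recover f(s) by differentiating a candidate F(s); any mismatch rules it out.
F(s) = \frac{5 \sqrt{3 s^{2} + \frac{1}{2}}}{4} - \frac{\log{\left(s^{2} + \frac{5}{3} \right)}}{2} + \frac{1}{\frac{3 s^{2}}{2} + 1} is an antiderivative of f.
Check: d/ds[\frac{5 \sqrt{3 s^{2} + \frac{1}{2}}}{4} - \frac{\log{\left(s^{2} + \frac{5}{3} \right)}}{2} + \frac{1}{\frac{3 s^{2}}{2} + 1}] = \frac{405 \sqrt{2} s^{7} - 108 s^{5} \sqrt{6 s^{2} + 1} + 1215 \sqrt{2} s^{5} - 288 s^{3} \sqrt{6 s^{2} + 1} + 1080 \sqrt{2} s^{3} - 288 s \sqrt{6 s^{2} + 1} + 300 \sqrt{2} s}{108 s^{6} \sqrt{6 s^{2} + 1} + 324 s^{4} \sqrt{6 s^{2} + 1} + 288 s^{2} \sqrt{6 s^{2} + 1} + 80 \sqrt{6 s^{2} + 1}}, which equals f(s).
F(6) = - \frac{\log{\left(\frac{113}{3} \right)}}{2} + \frac{1}{55} + \frac{5 \sqrt{434}}{8}; F(1) = - \frac{\log{\left(\frac{8}{3} \right)}}{2} + \frac{2}{5} + \frac{5 \sqrt{14}}{8}.
Integral = F(6) - F(1) = - \frac{5 \sqrt{14}}{8} - \frac{\log{\left(\frac{113}{3} \right)}}{2} - \frac{21}{55} + \frac{\log{\left(\frac{8}{3} \right)}}{2} + \frac{5 \sqrt{434}}{8}.

Antiderivative: F(s) = \frac{5 \sqrt{3 s^{2} + \frac{1}{2}}}{4} - \frac{\log{\left(s^{2} + \frac{5}{3} \right)}}{2} + \frac{1}{\frac{3 s^{2}}{2} + 1}; value = - \frac{5 \sqrt{14}}{8} - \frac{\log{\left(\frac{113}{3} \right)}}{2} - \frac{21}{55} + \frac{\log{\left(\frac{8}{3} \right)}}{2} + \frac{5 \sqrt{434}}{8}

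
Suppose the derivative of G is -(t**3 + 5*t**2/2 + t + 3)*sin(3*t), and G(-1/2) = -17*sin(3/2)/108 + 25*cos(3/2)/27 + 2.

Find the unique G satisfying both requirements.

G(t) = t**3*cos(3*t)/3 - t**2*sin(3*t)/3 + 5*t**2*cos(3*t)/6 - 5*t*sin(3*t)/9 + t*cos(3*t)/9 - sin(3*t)/27 + 22*cos(3*t)/27 + 2

The proposed G(t) is checked by its d/dt: the result must match the given G'(t).
A general antiderivative is t**3*cos(3*t)/3 - t**2*sin(3*t)/3 + 5*t**2*cos(3*t)/6 - 5*t*sin(3*t)/9 + t*cos(3*t)/9 - sin(3*t)/27 + 22*cos(3*t)/27 + C.
The condition gives C = -17*sin(3/2)/108 + 25*cos(3/2)/27 + 2 - (-17*sin(3/2)/108 + 25*cos(3/2)/27) = 2.
So G(t) = t**3*cos(3*t)/3 - t**2*sin(3*t)/3 + 5*t**2*cos(3*t)/6 - 5*t*sin(3*t)/9 + t*cos(3*t)/9 - sin(3*t)/27 + 22*cos(3*t)/27 + 2.
Check: d/dt[t**3*cos(3*t)/3 - t**2*sin(3*t)/3 + 5*t**2*cos(3*t)/6 - 5*t*sin(3*t)/9 + t*cos(3*t)/9 - sin(3*t)/27 + 22*cos(3*t)/27 + 2] = -t**3*sin(3*t) - 5*t**2*sin(3*t)/2 - t*sin(3*t) - 3*sin(3*t), which equals G'(t).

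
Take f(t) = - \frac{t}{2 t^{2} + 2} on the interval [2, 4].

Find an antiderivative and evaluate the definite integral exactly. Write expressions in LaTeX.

The substitution u = 2 t^{2} + 2 works: f is exactly (dF/du)*(du/dt) for that inner function.
F(t) = - \frac{\log{\left(2 t^{2} + 2 \right)}}{4} is an antiderivative of f.
Check: d/dt[- \frac{\log{\left(2 t^{2} + 2 \right)}}{4}] = - \frac{t}{2 t^{2} + 2} = f(t).
F(4) = - \frac{\log{\left(34 \right)}}{4}; F(2) = - \frac{\log{\left(10 \right)}}{4}.
Integral = F(4) - F(2) = - \frac{\log{\left(34 \right)}}{4} + \frac{\log{\left(10 \right)}}{4}.

Antiderivative: F(t) = - \frac{\log{\left(2 t^{2} + 2 \right)}}{4}; value = - \frac{\log{\left(34 \right)}}{4} + \frac{\log{\left(10 \right)}}{4}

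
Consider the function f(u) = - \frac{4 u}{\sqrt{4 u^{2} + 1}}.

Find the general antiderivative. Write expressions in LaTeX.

F(u) = - \sqrt{4 u^{2} + 1} + C

f matches the chain-rule pattern g'(h)*h' with inner function h(u) = 4 u^{2} + 1; substituting w = h(u) collapses the integral.
Check: d/du[- \sqrt{4 u^{2} + 1}] = - \frac{4 u}{\sqrt{4 u^{2} + 1}} = f(u).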